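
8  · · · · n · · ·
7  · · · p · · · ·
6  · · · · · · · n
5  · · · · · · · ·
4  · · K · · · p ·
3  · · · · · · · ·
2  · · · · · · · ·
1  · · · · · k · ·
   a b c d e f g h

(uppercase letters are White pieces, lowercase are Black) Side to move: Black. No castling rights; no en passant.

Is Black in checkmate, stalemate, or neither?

neither

Black to move; black king on f1.
In check: no.
Legal moves for Black: Ng7, Nc7, Nf6, Nd6+, Ng8, Nf7, Nf5, Kg2, Kf2, Ke2, Kg1, Ke1, d6, g3, d5+.
Black has 15 legal moves and is not in check → neither.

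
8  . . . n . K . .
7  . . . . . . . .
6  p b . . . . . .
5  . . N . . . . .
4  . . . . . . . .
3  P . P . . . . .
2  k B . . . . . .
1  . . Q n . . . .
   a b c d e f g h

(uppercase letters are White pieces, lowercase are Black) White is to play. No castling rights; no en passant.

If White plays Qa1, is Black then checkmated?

After Qa1: black king on a2; in check: yes, from the white queen on a1.
King squares — a1: attacked by Bb2; b1: attacked by Qa1; b2: attacked by Qa1; a3: attacked by Qa1; b3: attacked by Nc5.
Black has no legal moves → checkmate.

yes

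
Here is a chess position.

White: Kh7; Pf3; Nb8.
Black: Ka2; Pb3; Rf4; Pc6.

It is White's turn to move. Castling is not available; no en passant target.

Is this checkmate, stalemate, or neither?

neither

White to move; white king on h7.
In check: no.
Legal moves for White: Nd7, Nxc6, Na6, Kh8, Kg8, Kg7, Kh6, Kg6.
White has 8 legal moves and is not in check → neither.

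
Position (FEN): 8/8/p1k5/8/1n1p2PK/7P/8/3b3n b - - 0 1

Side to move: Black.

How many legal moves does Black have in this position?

22

Black to move; king on c6.
In check: no.
Legal moves: Kd7, Kc7, Kb7, Kd6, Kb6, Kd5, Kc5, Kb5, Nd5, Nd3, Nc2, Na2, Ng3, Nf2, Bxg4, Ba4, Bf3, Bb3, Be2, Bc2, a5, d3.
Count: 22.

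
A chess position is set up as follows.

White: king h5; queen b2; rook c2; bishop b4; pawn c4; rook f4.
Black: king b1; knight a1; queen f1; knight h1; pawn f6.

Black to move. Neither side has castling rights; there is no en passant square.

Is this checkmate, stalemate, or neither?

checkmate

Black to move; black king on b1.
In check: yes, from the white queen on b2.
King squares — a1: own knight; c1: attacked by Qb2; a2: attacked by Qb2; b2: attacked by Rc2; c2: attacked by Qb2.
Legal moves for Black: none.
In check with no legal moves → checkmate.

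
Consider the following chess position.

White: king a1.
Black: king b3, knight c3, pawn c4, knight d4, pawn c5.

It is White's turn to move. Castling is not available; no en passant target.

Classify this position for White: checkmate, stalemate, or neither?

White to move; white king on a1.
In check: no.
King squares — b1: attacked by Nc3; a2: attacked by Kb3; b2: attacked by Kb3.
Legal moves for White: none.
Not in check and no legal moves → stalemate.

stalemate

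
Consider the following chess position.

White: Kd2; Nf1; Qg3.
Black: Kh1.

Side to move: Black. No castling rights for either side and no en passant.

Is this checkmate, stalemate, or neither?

Black to move; black king on h1.
In check: no.
King squares — g1: attacked by Qg3; g2: attacked by Qg3; h2: attacked by Nf1.
Legal moves for Black: none.
Not in check and no legal moves → stalemate.

stalemate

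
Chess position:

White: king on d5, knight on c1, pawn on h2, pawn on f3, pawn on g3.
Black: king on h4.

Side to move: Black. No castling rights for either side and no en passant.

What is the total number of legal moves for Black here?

Black to move; king on h4.
In check: yes, from the white pawn on g3.
Legal moves: Kh5, Kg5, Kh3.
Count: 3.

3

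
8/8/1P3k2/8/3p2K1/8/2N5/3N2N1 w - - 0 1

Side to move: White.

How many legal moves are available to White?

20

White to move; king on g4.
In check: no.
Legal moves: Kh5, Kh4, Kf4, Kh3, Kg3, Kf3, Nxd4, Nb4, Nce3, Na3, Ne1, Na1, Nh3, Nf3, Ne2, Nde3, Nc3, Nf2, Nb2, b7.
Count: 20.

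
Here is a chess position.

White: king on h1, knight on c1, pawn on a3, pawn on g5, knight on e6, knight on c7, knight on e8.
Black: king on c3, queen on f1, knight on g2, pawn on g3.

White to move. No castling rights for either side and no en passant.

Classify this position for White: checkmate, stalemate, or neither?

White to move; white king on h1.
In check: yes, from the black queen on f1.
King squares — g1: attacked by Qf1; g2: attacked by Qf1; h2: attacked by Pg3.
Legal moves for White: none.
In check with no legal moves → checkmate.

checkmate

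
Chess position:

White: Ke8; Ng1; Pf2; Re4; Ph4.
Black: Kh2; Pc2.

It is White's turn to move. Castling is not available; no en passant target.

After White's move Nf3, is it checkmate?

After Nf3: black king on h2; in check: yes, from the white knight on f3.
Black has 3 legal replies: Kh3, Kg2, Kh1.
In check but a legal move exists → not checkmate.

no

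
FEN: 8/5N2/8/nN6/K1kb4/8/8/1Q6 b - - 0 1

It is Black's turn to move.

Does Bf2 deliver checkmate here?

no

After Bf2: white king on a4; in check: no.
White is not in check, so this cannot be checkmate.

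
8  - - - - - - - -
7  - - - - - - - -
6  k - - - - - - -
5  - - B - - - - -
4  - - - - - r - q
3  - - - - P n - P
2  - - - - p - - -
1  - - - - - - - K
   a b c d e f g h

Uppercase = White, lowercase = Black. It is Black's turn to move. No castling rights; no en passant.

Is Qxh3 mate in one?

yes

After Qxh3: white king on h1; in check: yes, from the black queen on h3.
King squares — g1: attacked by Nf3; g2: attacked by Qh3; h2: attacked by Nf3.
White has no legal moves → checkmate.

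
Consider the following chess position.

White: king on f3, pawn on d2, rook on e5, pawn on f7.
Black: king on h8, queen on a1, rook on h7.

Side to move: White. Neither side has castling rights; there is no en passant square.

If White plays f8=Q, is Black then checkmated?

After f8=Q: black king on h8; in check: yes, from the white queen on f8.
King squares — g7: attacked by Qf8; h7: own rook; g8: attacked by Qf8.
Black has no legal moves → checkmate.

yes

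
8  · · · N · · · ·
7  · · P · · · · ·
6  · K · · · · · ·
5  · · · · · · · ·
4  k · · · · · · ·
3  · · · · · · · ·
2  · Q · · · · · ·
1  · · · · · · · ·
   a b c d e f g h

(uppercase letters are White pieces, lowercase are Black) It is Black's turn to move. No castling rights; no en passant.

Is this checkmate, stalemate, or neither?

stalemate

Black to move; black king on a4.
In check: no.
King squares — a3: attacked by Qb2; b3: attacked by Qb2; b4: attacked by Qb2; a5: attacked by Kb6; b5: attacked by Qb2.
Legal moves for Black: none.
Not in check and no legal moves → stalemate.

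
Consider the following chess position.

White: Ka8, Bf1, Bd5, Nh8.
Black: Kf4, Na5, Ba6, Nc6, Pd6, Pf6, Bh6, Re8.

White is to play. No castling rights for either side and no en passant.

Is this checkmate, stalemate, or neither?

White to move; white king on a8.
In check: yes, from the black rook on e8.
King squares — a7: attacked by Nc6; b7: attacked by Na5; b8: attacked by Nc6.
Legal moves for White: none.
In check with no legal moves → checkmate.

checkmate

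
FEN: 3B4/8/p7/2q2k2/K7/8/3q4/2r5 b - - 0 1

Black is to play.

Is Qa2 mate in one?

After Qa2: white king on a4; in check: yes, from the black queen on a2.
King squares — a3: attacked by Qa2; b3: attacked by Qa2; b4: attacked by Qc5; a5: attacked by Qa2; b5: attacked by Qc5.
White has no legal moves → checkmate.

yes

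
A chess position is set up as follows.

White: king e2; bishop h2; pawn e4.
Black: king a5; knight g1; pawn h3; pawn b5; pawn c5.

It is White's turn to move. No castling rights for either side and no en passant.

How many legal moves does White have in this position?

White to move; king on e2.
In check: yes, from the black knight on g1.
Legal moves: Ke3, Kd3, Kf2, Kd2, Kf1, Ke1, Kd1, Bxg1.
Count: 8.

8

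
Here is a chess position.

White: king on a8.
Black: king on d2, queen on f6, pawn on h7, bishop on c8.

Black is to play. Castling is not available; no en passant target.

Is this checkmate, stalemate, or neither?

neither

Black to move; black king on d2.
In check: no.
Legal moves for Black include: Bd7, Bb7+, Be6, Ba6, Bf5, Bg4, Bh3, Qh8, Qf8, Qd8, Qg7, Qf7, Qe7, Qh6, Qg6, Qe6, Qd6, Qc6+, ... (list truncated; more exist).
Black has legal moves and is not in check → neither.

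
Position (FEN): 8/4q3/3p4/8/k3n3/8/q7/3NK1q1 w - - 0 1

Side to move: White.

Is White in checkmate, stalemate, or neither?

checkmate

White to move; white king on e1.
In check: yes, from the black queen on g1.
King squares — d1: own knight; f1: attacked by Qg1; d2: attacked by Qa2; e2: attacked by Qa2; f2: attacked by Qg1.
Legal moves for White: none.
In check with no legal moves → checkmate.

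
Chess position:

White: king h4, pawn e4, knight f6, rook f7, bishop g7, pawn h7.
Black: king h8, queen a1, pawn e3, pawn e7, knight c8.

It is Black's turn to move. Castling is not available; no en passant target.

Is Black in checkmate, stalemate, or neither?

checkmate

Black to move; black king on h8.
In check: yes, from the white bishop on g7.
King squares — g7: attacked by Rf7; h7: attacked by Nf6; g8: attacked by Nf6.
Legal moves for Black: none.
In check with no legal moves → checkmate.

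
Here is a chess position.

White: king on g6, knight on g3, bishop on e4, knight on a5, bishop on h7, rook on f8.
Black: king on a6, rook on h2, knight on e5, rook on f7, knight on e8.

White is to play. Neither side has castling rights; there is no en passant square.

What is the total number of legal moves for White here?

White to move; king on g6.
In check: yes, from the black knight on e5.
Legal moves: Kg5.
Count: 1.

1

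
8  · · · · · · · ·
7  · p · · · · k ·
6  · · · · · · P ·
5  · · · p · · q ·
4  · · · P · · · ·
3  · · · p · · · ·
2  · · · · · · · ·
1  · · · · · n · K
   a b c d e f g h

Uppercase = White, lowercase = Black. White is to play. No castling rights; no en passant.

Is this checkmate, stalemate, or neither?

White to move; white king on h1.
In check: no.
King squares — g1: attacked by Qg5; g2: attacked by Qg5; h2: attacked by Nf1.
Legal moves for White: none.
Not in check and no legal moves → stalemate.

stalemate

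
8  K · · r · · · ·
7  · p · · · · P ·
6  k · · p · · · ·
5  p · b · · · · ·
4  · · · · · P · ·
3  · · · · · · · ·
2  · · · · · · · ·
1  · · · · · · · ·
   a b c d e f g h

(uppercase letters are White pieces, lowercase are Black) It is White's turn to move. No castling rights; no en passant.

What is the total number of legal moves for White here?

White to move; king on a8.
In check: yes, from the black rook on d8.
Legal moves: none.
Count: 0.

0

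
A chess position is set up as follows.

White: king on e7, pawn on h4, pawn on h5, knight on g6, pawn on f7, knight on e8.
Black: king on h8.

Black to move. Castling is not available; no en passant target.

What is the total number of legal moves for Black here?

Black to move; king on h8.
In check: yes, from the white knight on g6.
Legal moves: Kh7.
Count: 1.

1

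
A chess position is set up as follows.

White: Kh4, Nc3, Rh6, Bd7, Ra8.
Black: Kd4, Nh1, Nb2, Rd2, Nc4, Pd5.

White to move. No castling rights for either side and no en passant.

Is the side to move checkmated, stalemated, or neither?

neither

White to move; white king on h4.
In check: no.
Legal moves for White include: Rah8, Rg8, Rf8, Re8, Rd8, Rc8, Rb8, Ra7, Raa6, Ra5, Ra4, Ra3, Ra2, Ra1, Be8, Bc8, Be6, Bc6, ... (list truncated; more exist).
White has legal moves and is not in check → neither.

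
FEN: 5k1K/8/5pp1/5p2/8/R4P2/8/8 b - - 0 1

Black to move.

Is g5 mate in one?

no

After g5: white king on h8; in check: no.
White is not in check, so this cannot be checkmate.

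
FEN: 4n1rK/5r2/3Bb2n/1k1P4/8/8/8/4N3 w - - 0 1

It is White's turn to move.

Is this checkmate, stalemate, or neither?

checkmate

White to move; white king on h8.
In check: yes, from the black rook on g8.
King squares — g7: attacked by Rf7; h7: attacked by Rf7; g8: attacked by Nh6.
Legal moves for White: none.
In check with no legal moves → checkmate.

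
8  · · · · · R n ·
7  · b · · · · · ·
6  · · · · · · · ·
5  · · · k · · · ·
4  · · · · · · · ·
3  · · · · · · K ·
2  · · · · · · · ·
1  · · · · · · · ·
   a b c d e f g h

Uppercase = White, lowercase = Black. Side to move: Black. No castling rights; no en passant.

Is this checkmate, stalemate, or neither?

neither

Black to move; black king on d5.
In check: no.
Legal moves for Black: Ne7, Nh6, Nf6, Bc8, Ba8, Bc6, Ba6, Ke6, Kd6, Kc6, Ke5, Kc5, Ke4, Kd4, Kc4.
Black has 15 legal moves and is not in check → neither.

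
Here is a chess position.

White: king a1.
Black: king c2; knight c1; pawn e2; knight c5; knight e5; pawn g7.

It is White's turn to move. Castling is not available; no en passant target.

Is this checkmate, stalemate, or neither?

White to move; white king on a1.
In check: no.
King squares — b1: attacked by Kc2; a2: attacked by Nc1; b2: attacked by Kc2.
Legal moves for White: none.
Not in check and no legal moves → stalemate.

stalemate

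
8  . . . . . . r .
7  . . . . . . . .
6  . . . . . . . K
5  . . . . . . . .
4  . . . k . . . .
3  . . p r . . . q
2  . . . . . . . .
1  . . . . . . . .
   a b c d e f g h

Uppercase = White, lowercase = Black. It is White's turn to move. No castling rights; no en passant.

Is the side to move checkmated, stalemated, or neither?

checkmate

White to move; white king on h6.
In check: yes, from the black queen on h3.
King squares — g5: attacked by Rg8; h5: attacked by Qh3; g6: attacked by Rg8; g7: attacked by Rg8; h7: attacked by Qh3.
Legal moves for White: none.
In check with no legal moves → checkmate.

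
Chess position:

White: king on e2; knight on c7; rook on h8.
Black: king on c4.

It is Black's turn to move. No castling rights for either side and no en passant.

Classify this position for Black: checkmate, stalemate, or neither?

neither

Black to move; black king on c4.
In check: no.
Legal moves for Black: Kc5, Kd4, Kb4, Kc3, Kb3.
Black has 5 legal moves and is not in check → neither.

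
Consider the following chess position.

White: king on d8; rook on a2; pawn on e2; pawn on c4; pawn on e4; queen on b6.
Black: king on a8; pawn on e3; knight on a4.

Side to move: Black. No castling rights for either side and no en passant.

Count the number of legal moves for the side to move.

0

Black to move; king on a8.
In check: no.
Legal moves: none.
Count: 0.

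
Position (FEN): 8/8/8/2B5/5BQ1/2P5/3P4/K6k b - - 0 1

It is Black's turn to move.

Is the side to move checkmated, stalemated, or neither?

stalemate

Black to move; black king on h1.
In check: no.
King squares — g1: attacked by Qg4; g2: attacked by Qg4; h2: attacked by Bf4.
Legal moves for Black: none.
Not in check and no legal moves → stalemate.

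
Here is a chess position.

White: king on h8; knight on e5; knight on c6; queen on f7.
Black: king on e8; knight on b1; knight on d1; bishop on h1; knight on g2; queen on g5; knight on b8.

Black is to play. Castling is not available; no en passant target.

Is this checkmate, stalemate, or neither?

checkmate

Black to move; black king on e8.
In check: yes, from the white queen on f7.
King squares — d7: attacked by Ne5; e7: attacked by Nc6; f7: attacked by Ne5; d8: attacked by Nc6; f8: attacked by Qf7.
Legal moves for Black: none.
In check with no legal moves → checkmate.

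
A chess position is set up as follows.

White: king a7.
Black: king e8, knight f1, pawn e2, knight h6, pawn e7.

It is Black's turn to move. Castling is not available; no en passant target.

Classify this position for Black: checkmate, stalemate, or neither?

Black to move; black king on e8.
In check: no.
Legal moves for Black: Kf8, Kd8, Kf7, Kd7, Ng8, Nf7, Nf5, Ng4, Ng3, Ne3, Nh2, Nd2, e6, e1=Q, e1=R, e1=B, e1=N, e5.
Black has 18 legal moves and is not in check → neither.

neither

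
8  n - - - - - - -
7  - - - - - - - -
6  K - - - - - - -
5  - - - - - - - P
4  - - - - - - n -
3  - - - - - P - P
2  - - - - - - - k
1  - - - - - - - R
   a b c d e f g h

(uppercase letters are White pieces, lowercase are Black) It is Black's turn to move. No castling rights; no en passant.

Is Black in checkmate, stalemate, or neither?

neither

Black to move; black king on h2.
In check: yes, from the white rook on h1.
Legal moves for Black: Kg3, Kg2, Kxh1.
Black is in check but has 3 legal moves → neither.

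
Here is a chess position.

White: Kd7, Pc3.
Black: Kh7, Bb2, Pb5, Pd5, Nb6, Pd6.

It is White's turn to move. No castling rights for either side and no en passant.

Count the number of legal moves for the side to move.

7

White to move; king on d7.
In check: yes, from the black knight on b6.
Legal moves: Ke8, Kd8, Ke7, Kc7, Ke6, Kxd6, Kc6.
Count: 7.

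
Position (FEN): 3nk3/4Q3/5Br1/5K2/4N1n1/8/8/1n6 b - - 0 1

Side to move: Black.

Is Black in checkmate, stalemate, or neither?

checkmate

Black to move; black king on e8.
In check: yes, from the white queen on e7.
King squares — d7: attacked by Qe7; e7: attacked by Bf6; f7: attacked by Qe7; d8: own knight; f8: attacked by Qe7.
Legal moves for Black: none.
In check with no legal moves → checkmate.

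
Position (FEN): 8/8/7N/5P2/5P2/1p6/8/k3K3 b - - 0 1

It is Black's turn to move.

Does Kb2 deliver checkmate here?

After Kb2: white king on e1; in check: no.
White is not in check, so this cannot be checkmate.

no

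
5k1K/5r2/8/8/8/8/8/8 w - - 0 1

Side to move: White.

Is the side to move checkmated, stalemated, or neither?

stalemate

White to move; white king on h8.
In check: no.
King squares — g7: attacked by Rf7; h7: attacked by Rf7; g8: attacked by Kf8.
Legal moves for White: none.
Not in check and no legal moves → stalemate.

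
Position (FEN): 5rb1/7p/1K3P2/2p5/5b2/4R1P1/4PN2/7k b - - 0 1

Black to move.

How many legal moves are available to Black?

3

Black to move; king on h1.
In check: yes, from the white knight on f2.
Legal moves: Kh2, Kg2, Kg1.
Count: 3.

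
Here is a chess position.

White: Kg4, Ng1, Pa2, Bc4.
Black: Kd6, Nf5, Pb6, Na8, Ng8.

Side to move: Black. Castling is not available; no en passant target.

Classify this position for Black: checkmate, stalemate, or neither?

neither

Black to move; black king on d6.
In check: no.
Legal moves for Black: Nge7, Ngh6+, Nf6+, Nc7, Ke7, Kd7, Kc7, Kc6, Ke5, Kc5, Ng7, Nfe7, Nfh6+, Nh4, Nd4, Ng3, Ne3+, b5.
Black has 18 legal moves and is not in check → neither.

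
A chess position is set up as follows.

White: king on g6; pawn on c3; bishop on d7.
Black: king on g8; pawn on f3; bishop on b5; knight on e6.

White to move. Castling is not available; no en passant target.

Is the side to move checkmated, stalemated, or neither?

White to move; white king on g6.
In check: no.
Legal moves for White: Be8, Bc8, Bxe6+, Bc6, Bxb5, Kh6, Kf6, Kh5, Kf5, c4.
White has 10 legal moves and is not in check → neither.

neither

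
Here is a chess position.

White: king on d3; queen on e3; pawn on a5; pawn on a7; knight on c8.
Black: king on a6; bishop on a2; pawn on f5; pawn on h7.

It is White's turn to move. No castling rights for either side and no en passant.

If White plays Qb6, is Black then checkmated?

yes

After Qb6: black king on a6; in check: yes, from the white queen on b6.
King squares — a5: attacked by Qb6; b5: attacked by Qb6; b6: attacked by Pa5; a7: attacked by Qb6; b7: attacked by Qb6.
Black has no legal moves → checkmate.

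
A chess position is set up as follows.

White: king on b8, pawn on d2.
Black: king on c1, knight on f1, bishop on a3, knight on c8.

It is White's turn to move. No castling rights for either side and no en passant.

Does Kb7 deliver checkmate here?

no

After Kb7: black king on c1; in check: no.
Black is not in check, so this cannot be checkmate.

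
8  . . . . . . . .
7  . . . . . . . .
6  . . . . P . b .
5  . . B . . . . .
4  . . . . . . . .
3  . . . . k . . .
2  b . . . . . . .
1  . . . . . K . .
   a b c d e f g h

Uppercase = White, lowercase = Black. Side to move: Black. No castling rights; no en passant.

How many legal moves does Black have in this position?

Black to move; king on e3.
In check: yes, from the white bishop on c5.
Legal moves: Kf4, Ke4, Kf3, Kd3, Kd2.
Count: 5.

5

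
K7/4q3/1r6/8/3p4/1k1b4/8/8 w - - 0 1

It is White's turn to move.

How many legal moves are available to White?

0

White to move; king on a8.
In check: no.
Legal moves: none.
Count: 0.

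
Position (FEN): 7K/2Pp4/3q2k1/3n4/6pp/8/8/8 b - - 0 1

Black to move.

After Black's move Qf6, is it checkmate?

After Qf6: white king on h8; in check: yes, from the black queen on f6.
White has 1 legal reply: Kg8.
In check but a legal move exists → not checkmate.

no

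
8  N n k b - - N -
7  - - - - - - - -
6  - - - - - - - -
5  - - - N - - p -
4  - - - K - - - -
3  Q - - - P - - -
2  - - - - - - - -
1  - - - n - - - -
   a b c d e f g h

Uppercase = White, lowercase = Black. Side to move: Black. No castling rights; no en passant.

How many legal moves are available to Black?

Black to move; king on c8.
In check: no.
Legal moves: Be7, Bc7, Bf6+, Bb6+, Ba5, Kd7, Kb7, Nd7, Nc6+, Na6, Nxe3, Nc3, Nf2, Nb2, g4.
Count: 15.

15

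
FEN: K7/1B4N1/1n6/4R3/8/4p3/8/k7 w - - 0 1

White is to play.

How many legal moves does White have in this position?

2

White to move; king on a8.
In check: yes, from the black knight on b6.
Legal moves: Kb8, Ka7.
Count: 2.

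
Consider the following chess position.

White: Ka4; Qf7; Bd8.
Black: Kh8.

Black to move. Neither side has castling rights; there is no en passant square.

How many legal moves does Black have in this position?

0

Black to move; king on h8.
In check: no.
Legal moves: none.
Count: 0.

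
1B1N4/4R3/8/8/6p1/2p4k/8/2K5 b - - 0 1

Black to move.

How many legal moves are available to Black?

Black to move; king on h3.
In check: no.
Legal moves: Kh4, Kg2, g3, c2.
Count: 4.

4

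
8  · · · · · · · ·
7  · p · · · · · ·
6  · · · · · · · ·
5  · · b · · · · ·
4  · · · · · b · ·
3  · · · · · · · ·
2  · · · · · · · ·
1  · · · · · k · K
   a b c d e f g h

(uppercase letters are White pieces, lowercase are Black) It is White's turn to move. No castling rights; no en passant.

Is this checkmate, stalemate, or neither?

stalemate

White to move; white king on h1.
In check: no.
King squares — g1: attacked by Kf1; g2: attacked by Kf1; h2: attacked by Bf4.
Legal moves for White: none.
Not in check and no legal moves → stalemate.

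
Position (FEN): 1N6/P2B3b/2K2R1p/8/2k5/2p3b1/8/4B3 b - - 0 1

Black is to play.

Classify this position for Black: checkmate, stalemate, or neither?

Black to move; black king on c4.
In check: no.
Legal moves for Black include: Bg8, Bg6, Bf5, Be4+, Bd3, Bc2, Bb1, Kd4, Kb4, Kd3, Kb3, Bxb8, Bc7, Bd6, Be5, Bh4, Bf4, Bh2, ... (list truncated; more exist).
Black has legal moves and is not in check → neither.

neither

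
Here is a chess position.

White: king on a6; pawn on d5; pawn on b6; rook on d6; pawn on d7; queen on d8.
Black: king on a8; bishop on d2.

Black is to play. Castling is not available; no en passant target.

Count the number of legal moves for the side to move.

0

Black to move; king on a8.
In check: yes, from the white queen on d8.
Legal moves: none.
Count: 0.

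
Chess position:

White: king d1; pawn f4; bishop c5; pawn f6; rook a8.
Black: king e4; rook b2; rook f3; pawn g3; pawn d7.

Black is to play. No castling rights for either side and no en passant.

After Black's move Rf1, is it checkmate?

After Rf1: white king on d1; in check: yes, from the black rook on f1.
King squares — c1: attacked by Rf1; e1: attacked by Rf1; c2: attacked by Rb2; d2: attacked by Rb2; e2: attacked by Rb2.
White has no legal moves → checkmate.

yes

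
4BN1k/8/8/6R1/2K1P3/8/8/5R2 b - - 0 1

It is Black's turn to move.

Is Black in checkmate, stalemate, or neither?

stalemate

Black to move; black king on h8.
In check: no.
King squares — g7: attacked by Rg5; h7: attacked by Nf8; g8: attacked by Rg5.
Legal moves for Black: none.
Not in check and no legal moves → stalemate.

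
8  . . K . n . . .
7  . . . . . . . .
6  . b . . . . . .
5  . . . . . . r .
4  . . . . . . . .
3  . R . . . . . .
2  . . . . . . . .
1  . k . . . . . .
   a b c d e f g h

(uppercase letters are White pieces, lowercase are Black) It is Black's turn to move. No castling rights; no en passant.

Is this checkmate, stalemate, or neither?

Black to move; black king on b1.
In check: yes, from the white rook on b3.
King squares — a1: available; c1: available; a2: available; b2: attacked by Rb3; c2: available.
Legal moves for Black: Kc2, Ka2, Kc1, Ka1.
Black is in check but has 4 legal moves → neither.

neither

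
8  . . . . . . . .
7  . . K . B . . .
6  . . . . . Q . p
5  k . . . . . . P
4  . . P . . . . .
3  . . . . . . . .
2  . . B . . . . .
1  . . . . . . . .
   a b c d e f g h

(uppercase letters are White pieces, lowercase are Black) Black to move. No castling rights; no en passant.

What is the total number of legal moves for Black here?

0

Black to move; king on a5.
In check: no.
Legal moves: none.
Count: 0.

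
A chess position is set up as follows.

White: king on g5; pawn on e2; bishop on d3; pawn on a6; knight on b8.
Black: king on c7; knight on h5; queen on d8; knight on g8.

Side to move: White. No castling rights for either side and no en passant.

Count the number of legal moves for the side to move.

4

White to move; king on g5.
In check: yes, from the black queen on d8.
Legal moves: Kg6, Kxh5, Kf5, Kg4.
Count: 4.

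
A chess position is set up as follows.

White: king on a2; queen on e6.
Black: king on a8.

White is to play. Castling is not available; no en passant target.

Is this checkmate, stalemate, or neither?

neither

White to move; white king on a2.
In check: no.
Legal moves for White include: Qg8+, Qe8+, Qc8+, Qf7, Qe7, Qd7, Qh6, Qg6, Qf6, Qd6, Qc6+, Qb6, Qa6+, Qf5, Qe5, Qd5+, Qg4, Qe4+, ... (list truncated; more exist).
White has legal moves and is not in check → neither.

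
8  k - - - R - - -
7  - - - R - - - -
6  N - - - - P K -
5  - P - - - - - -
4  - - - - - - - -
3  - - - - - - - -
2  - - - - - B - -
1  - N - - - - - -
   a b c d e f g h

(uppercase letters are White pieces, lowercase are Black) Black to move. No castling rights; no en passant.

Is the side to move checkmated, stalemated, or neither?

Black to move; black king on a8.
In check: yes, from the white rook on e8.
King squares — a7: attacked by Bf2; b7: attacked by Rd7; b8: attacked by Na6.
Legal moves for Black: none.
In check with no legal moves → checkmate.

checkmate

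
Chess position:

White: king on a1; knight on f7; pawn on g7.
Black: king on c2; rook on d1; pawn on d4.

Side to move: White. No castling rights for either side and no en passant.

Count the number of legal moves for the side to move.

White to move; king on a1.
In check: yes, from the black rook on d1.
Legal moves: Ka2.
Count: 1.

1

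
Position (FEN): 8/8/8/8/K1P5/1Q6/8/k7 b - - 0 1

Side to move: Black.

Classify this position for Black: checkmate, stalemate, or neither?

stalemate

Black to move; black king on a1.
In check: no.
King squares — b1: attacked by Qb3; a2: attacked by Qb3; b2: attacked by Qb3.
Legal moves for Black: none.
Not in check and no legal moves → stalemate.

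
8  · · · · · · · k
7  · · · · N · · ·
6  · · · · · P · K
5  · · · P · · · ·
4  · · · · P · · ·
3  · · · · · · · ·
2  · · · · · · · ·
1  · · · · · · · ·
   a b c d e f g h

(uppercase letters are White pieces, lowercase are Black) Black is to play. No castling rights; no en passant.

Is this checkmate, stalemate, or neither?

Black to move; black king on h8.
In check: no.
King squares — g7: attacked by Pf6; h7: attacked by Kh6; g8: attacked by Ne7.
Legal moves for Black: none.
Not in check and no legal moves → stalemate.

stalemate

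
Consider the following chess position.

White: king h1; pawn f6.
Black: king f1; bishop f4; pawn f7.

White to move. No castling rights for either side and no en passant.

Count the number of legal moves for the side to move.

White to move; king on h1.
In check: no.
Legal moves: none.
Count: 0.

0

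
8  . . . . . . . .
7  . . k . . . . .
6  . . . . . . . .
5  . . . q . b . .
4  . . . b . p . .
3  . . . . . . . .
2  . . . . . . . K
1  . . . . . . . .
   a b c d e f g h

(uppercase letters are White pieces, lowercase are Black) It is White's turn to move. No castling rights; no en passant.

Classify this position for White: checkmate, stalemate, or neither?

White to move; white king on h2.
In check: no.
King squares — g1: attacked by Bd4; h1: attacked by Qd5; g2: attacked by Qd5; g3: attacked by Pf4; h3: attacked by Bf5.
Legal moves for White: none.
Not in check and no legal moves → stalemate.

stalemate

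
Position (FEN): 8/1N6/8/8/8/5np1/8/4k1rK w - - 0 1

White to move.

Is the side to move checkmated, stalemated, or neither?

White to move; white king on h1.
In check: yes, from the black rook on g1.
King squares — g1: attacked by Nf3; g2: attacked by Rg1; h2: attacked by Nf3.
Legal moves for White: none.
In check with no legal moves → checkmate.

checkmate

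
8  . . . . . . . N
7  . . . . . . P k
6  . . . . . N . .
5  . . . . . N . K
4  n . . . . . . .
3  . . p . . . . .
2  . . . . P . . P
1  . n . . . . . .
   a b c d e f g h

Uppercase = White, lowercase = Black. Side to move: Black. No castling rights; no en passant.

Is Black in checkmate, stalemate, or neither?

Black to move; black king on h7.
In check: yes, from the white knight on f6.
King squares — g6: attacked by Kh5; h6: attacked by Nf5; g7: attacked by Nf5; g8: attacked by Nf6; h8: attacked by Pg7.
Legal moves for Black: none.
In check with no legal moves → checkmate.

checkmate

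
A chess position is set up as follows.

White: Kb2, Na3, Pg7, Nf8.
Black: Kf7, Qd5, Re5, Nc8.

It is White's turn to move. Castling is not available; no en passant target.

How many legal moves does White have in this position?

17

White to move; king on b2.
In check: no.
Legal moves: Nh7, Nd7, Ng6, Ne6, Nb5, Nc4, Nc2, Nb1, Kc3, Kc2, Kc1, Kb1, Ka1, g8=Q+, g8=R, g8=B+, g8=N.
Count: 17.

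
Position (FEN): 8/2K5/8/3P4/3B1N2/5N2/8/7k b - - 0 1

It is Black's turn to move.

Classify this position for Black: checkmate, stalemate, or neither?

Black to move; black king on h1.
In check: no.
King squares — g1: attacked by Nf3; g2: attacked by Nf4; h2: attacked by Nf3.
Legal moves for Black: none.
Not in check and no legal moves → stalemate.

stalemate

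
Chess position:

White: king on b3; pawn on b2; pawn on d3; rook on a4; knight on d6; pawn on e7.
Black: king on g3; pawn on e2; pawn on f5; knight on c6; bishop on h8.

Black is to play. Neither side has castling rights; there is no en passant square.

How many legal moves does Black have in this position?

Black to move; king on g3.
In check: no.
Legal moves: Bg7, Bf6, Be5, Bd4, Bc3, Bxb2, Nd8, Nb8, Nxe7, Na7, Ne5, Na5+, Nd4+, Nb4, Kh3, Kf3, Kh2, Kg2, Kf2, f4, e1=Q, e1=R, e1=B, e1=N.
Count: 24.

24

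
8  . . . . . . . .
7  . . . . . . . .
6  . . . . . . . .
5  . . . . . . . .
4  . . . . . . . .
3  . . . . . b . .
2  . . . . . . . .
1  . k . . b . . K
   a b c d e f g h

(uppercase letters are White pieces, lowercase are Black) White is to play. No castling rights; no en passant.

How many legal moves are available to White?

2

White to move; king on h1.
In check: yes, from the black bishop on f3.
Legal moves: Kh2, Kg1.
Count: 2.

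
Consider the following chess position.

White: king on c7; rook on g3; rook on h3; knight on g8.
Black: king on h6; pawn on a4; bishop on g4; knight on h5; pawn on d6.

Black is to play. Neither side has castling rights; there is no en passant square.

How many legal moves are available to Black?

4

Black to move; king on h6.
In check: yes, from the white knight on g8.
Legal moves: Kh7, Kg7, Kg6, Kg5.
Count: 4.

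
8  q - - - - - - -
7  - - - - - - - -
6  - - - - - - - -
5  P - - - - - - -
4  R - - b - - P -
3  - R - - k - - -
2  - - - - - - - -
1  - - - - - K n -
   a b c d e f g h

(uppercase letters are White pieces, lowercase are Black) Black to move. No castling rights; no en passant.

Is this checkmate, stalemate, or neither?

Black to move; black king on e3.
In check: yes, from the white rook on b3.
Legal moves for Black: Kf4, Ke4, Kd2, Bc3.
Black is in check but has 4 legal moves → neither.

neither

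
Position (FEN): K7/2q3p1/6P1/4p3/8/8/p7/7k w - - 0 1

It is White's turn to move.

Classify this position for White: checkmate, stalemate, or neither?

White to move; white king on a8.
In check: no.
King squares — a7: attacked by Qc7; b7: attacked by Qc7; b8: attacked by Qc7.
Legal moves for White: none.
Not in check and no legal moves → stalemate.

stalemate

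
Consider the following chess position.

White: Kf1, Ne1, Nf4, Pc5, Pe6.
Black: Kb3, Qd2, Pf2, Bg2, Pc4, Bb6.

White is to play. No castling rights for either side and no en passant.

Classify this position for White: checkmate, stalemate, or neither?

White to move; white king on f1.
In check: yes, from the black bishop on g2.
King squares — e1: own knight; g1: attacked by Pf2; e2: attacked by Qd2; f2: attacked by Qd2; g2: available.
Legal moves for White: Kxg2, Nfxg2, Nexg2.
White is in check but has 3 legal moves → neither.

neither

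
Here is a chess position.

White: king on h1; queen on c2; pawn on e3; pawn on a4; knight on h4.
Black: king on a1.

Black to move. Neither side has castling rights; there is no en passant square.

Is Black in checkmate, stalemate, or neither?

Black to move; black king on a1.
In check: no.
King squares — b1: attacked by Qc2; a2: attacked by Qc2; b2: attacked by Qc2.
Legal moves for Black: none.
Not in check and no legal moves → stalemate.

stalemate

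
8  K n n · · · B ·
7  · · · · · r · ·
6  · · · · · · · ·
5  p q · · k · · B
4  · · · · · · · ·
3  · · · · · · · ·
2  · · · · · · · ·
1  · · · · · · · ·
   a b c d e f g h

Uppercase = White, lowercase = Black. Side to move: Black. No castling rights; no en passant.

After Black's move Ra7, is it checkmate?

yes

After Ra7: white king on a8; in check: yes, from the black rook on a7.
King squares — a7: attacked by Nc8; b7: attacked by Qb5; b8: attacked by Qb5.
White has no legal moves → checkmate.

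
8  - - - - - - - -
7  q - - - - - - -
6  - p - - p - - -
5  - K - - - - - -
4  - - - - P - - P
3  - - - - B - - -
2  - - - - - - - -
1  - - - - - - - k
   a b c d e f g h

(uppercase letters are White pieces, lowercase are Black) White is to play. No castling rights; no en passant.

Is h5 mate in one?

no

After h5: black king on h1; in check: no.
Black is not in check, so this cannot be checkmate.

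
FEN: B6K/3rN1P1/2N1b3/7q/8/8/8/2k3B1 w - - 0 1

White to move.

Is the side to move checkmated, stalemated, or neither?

White to move; white king on h8.
In check: yes, from the black queen on h5.
King squares — g7: own pawn; h7: attacked by Qh5; g8: attacked by Be6.
Legal moves for White: none.
In check with no legal moves → checkmate.

checkmate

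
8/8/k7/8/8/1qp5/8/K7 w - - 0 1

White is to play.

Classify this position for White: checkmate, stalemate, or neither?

stalemate

White to move; white king on a1.
In check: no.
King squares — b1: attacked by Qb3; a2: attacked by Qb3; b2: attacked by Qb3.
Legal moves for White: none.
Not in check and no legal moves → stalemate.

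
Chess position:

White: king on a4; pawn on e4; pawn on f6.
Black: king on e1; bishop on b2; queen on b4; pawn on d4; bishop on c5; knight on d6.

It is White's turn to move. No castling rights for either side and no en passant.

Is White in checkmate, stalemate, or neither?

White to move; white king on a4.
In check: yes, from the black queen on b4.
King squares — a3: attacked by Bb2; b3: attacked by Qb4; b4: attacked by Bc5; a5: attacked by Qb4; b5: attacked by Qb4.
Legal moves for White: none.
In check with no legal moves → checkmate.

checkmate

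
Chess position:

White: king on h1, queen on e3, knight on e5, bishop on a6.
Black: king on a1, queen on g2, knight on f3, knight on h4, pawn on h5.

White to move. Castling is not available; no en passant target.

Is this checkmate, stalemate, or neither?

checkmate

White to move; white king on h1.
In check: yes, from the black queen on g2.
King squares — g1: attacked by Qg2; g2: attacked by Nh4; h2: attacked by Qg2.
Legal moves for White: none.
In check with no legal moves → checkmate.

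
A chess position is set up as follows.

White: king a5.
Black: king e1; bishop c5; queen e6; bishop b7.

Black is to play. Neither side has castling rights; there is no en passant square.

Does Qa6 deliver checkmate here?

yes

After Qa6: white king on a5; in check: yes, from the black queen on a6.
King squares — a4: attacked by Qa6; b4: attacked by Bc5; b5: attacked by Qa6; a6: attacked by Bb7; b6: attacked by Bc5.
White has no legal moves → checkmate.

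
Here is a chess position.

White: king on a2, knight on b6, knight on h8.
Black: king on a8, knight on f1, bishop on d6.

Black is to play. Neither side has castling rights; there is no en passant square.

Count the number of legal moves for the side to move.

Black to move; king on a8.
In check: yes, from the white knight on b6.
Legal moves: Kb8, Kb7, Ka7.
Count: 3.

3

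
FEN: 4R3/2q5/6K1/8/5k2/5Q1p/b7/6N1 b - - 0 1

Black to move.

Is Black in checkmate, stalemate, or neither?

checkmate

Black to move; black king on f4.
In check: yes, from the white queen on f3.
King squares — e3: attacked by Qf3; f3: attacked by Ng1; g3: attacked by Qf3; e4: attacked by Qf3; g4: attacked by Qf3; e5: attacked by Re8; f5: attacked by Qf3; g5: attacked by Kg6.
Legal moves for Black: none.
In check with no legal moves → checkmate.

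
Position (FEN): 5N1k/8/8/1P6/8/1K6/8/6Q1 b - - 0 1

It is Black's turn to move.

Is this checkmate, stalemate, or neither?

stalemate

Black to move; black king on h8.
In check: no.
King squares — g7: attacked by Qg1; h7: attacked by Nf8; g8: attacked by Qg1.
Legal moves for Black: none.
Not in check and no legal moves → stalemate.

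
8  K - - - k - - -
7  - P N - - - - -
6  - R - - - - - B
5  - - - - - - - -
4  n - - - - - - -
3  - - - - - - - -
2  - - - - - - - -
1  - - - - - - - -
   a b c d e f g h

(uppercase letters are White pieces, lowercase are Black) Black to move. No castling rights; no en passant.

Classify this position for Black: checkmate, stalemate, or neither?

Black to move; black king on e8.
In check: yes, from the white knight on c7.
King squares — d7: available; e7: available; f7: available; d8: available; f8: attacked by Bh6.
Legal moves for Black: Kd8, Kf7, Ke7, Kd7.
Black is in check but has 4 legal moves → neither.

neither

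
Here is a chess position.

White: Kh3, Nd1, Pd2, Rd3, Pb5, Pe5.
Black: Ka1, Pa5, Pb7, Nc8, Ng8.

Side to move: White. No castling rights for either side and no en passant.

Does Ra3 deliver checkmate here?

no

After Ra3: black king on a1; in check: yes, from the white rook on a3.
Black has 1 legal reply: Kb1.
In check but a legal move exists → not checkmate.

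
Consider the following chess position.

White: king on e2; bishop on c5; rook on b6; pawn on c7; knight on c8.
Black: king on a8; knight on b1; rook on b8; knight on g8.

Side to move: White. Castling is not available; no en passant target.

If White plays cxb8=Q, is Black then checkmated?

yes

After cxb8=Q: black king on a8; in check: yes, from the white queen on b8.
King squares — a7: attacked by Qb8; b7: attacked by Rb6; b8: attacked by Rb6.
Black has no legal moves → checkmate.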